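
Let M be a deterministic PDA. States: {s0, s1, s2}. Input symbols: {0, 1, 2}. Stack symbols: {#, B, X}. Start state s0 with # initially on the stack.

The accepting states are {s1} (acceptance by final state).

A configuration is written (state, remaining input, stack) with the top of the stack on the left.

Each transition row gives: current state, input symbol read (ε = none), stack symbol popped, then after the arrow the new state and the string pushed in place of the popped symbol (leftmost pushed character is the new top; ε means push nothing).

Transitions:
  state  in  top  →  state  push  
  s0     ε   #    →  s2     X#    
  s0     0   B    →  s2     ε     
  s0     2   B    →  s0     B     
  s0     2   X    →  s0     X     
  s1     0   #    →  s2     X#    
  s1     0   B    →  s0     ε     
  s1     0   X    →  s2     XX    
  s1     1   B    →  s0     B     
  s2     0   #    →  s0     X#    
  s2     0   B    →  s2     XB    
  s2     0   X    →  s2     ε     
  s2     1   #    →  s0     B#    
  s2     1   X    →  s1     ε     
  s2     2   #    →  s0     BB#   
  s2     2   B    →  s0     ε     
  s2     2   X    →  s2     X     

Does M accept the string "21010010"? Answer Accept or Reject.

(s0, 21010010, #) ⊢ (s2, 21010010, X#) ⊢ (s2, 1010010, X#) ⊢ (s1, 010010, #) ⊢ (s2, 10010, X#) ⊢ (s1, 0010, #) ⊢ (s2, 010, X#) ⊢ (s2, 10, #) ⊢ (s0, 0, B#) ⊢ (s2, ε, #)
All input consumed; state s2 ∉ F and no further ε-move applies.

Reject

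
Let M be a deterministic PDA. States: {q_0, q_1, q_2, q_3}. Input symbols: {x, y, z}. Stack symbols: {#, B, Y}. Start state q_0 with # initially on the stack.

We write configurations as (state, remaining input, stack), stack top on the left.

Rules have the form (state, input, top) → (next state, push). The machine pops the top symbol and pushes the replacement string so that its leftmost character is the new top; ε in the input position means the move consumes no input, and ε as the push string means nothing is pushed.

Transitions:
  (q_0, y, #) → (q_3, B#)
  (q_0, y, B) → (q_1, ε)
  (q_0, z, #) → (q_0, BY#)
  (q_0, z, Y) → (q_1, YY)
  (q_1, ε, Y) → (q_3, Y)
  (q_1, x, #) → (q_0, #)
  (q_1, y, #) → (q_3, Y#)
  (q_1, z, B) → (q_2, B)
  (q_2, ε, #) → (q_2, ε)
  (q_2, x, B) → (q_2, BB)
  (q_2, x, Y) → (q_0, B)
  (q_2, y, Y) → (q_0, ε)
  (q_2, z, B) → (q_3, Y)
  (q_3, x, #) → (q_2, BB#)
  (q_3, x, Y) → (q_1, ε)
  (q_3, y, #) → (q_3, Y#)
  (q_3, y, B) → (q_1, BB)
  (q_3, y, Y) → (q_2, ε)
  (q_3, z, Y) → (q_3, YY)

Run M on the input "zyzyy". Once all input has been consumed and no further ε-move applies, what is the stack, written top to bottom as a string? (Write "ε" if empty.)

(q_0, zyzyy, #)
  read z, top #: go to q_0, push BY# → (q_0, yzyy, BY#)
  read y, top B: go to q_1, push ε → (q_1, zyy, Y#)
  ε-move, top Y: go to q_3, push Y → (q_3, zyy, Y#)
  read z, top Y: go to q_3, push YY → (q_3, yy, YY#)
  read y, top Y: go to q_2, push ε → (q_2, y, Y#)
  read y, top Y: go to q_0, push ε → (q_0, ε, #)
All input consumed in state q_0 with stack #.

#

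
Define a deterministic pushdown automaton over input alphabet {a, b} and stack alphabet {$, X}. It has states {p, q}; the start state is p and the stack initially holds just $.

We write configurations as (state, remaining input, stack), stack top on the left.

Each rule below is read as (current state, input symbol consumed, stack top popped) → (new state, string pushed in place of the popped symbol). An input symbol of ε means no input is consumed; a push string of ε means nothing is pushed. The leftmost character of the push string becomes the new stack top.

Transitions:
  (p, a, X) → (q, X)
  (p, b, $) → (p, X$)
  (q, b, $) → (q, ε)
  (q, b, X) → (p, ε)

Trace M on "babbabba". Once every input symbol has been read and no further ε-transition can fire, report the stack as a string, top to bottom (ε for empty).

(p, babbabba, $)
  read b, top $: go to p, push X$ → (p, abbabba, X$)
  read a, top X: go to q, push X → (q, bbabba, X$)
  read b, top X: go to p, push ε → (p, babba, $)
  read b, top $: go to p, push X$ → (p, abba, X$)
  read a, top X: go to q, push X → (q, bba, X$)
  read b, top X: go to p, push ε → (p, ba, $)
  read b, top $: go to p, push X$ → (p, a, X$)
  read a, top X: go to q, push X → (q, ε, X$)
All input consumed in state q with stack X$.

X$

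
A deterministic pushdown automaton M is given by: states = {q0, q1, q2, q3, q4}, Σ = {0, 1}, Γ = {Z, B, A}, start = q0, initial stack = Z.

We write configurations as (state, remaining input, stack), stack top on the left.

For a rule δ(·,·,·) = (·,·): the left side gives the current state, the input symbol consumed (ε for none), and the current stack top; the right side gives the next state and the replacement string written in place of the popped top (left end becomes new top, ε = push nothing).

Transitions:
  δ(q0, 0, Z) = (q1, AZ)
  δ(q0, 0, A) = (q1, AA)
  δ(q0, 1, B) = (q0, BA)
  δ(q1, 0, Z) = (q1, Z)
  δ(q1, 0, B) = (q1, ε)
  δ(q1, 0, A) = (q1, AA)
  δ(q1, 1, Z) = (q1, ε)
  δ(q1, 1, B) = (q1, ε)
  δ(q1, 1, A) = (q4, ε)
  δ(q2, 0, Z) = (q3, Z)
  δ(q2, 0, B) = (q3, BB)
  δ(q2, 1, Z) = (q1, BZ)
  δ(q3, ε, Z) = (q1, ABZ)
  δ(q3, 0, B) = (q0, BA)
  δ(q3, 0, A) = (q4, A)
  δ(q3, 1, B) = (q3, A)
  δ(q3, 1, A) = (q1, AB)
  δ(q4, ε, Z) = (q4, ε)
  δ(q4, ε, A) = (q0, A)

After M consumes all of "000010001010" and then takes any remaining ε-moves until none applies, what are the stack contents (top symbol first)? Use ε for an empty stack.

(q0, 000010001010, Z)
  read 0, top Z: go to q1, push AZ → (q1, 00010001010, AZ)
  read 0, top A: go to q1, push AA → (q1, 0010001010, AAZ)
  read 0, top A: go to q1, push AA → (q1, 010001010, AAAZ)
  read 0, top A: go to q1, push AA → (q1, 10001010, AAAAZ)
  read 1, top A: go to q4, push ε → (q4, 0001010, AAAZ)
  ε-move, top A: go to q0, push A → (q0, 0001010, AAAZ)
  read 0, top A: go to q1, push AA → (q1, 001010, AAAAZ)
  read 0, top A: go to q1, push AA → (q1, 01010, AAAAAZ)
  read 0, top A: go to q1, push AA → (q1, 1010, AAAAAAZ)
  read 1, top A: go to q4, push ε → (q4, 010, AAAAAZ)
  ε-move, top A: go to q0, push A → (q0, 010, AAAAAZ)
  read 0, top A: go to q1, push AA → (q1, 10, AAAAAAZ)
  read 1, top A: go to q4, push ε → (q4, 0, AAAAAZ)
  ε-move, top A: go to q0, push A → (q0, 0, AAAAAZ)
  read 0, top A: go to q1, push AA → (q1, ε, AAAAAAZ)
All input consumed in state q1 with stack AAAAAAZ.

AAAAAAZ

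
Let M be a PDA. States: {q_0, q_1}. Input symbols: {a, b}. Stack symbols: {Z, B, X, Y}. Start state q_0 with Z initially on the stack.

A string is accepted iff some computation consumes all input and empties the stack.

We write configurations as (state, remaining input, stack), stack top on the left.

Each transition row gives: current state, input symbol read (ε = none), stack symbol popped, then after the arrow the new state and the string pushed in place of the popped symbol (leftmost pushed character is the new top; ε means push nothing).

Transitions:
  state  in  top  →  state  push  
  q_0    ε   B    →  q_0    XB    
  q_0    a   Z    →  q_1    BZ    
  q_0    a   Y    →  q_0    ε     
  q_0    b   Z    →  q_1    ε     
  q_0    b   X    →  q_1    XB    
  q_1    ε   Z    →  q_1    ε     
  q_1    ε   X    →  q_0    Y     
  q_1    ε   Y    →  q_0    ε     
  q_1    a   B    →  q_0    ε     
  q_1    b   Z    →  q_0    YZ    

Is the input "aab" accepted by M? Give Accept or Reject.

Accept

One accepting computation: (q_0, aab, Z) ⊢ (q_1, ab, BZ) ⊢ (q_0, b, Z) ⊢ (q_1, ε, ε)
All input consumed and the stack is empty.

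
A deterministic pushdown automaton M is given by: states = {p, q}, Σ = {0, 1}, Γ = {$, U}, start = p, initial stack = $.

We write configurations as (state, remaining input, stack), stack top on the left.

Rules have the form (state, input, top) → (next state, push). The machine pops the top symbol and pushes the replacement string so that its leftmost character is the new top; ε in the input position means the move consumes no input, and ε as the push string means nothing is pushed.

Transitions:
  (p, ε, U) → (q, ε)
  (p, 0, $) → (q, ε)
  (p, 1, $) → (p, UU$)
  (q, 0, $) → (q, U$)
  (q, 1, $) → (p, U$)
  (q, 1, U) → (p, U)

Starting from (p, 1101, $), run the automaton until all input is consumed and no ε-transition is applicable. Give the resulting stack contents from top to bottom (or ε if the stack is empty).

(p, 1101, $)
  read 1, top $: go to p, push UU$ → (p, 101, UU$)
  ε-move, top U: go to q, push ε → (q, 101, U$)
  read 1, top U: go to p, push U → (p, 01, U$)
  ε-move, top U: go to q, push ε → (q, 01, $)
  read 0, top $: go to q, push U$ → (q, 1, U$)
  read 1, top U: go to p, push U → (p, ε, U$)
  ε-move, top U: go to q, push ε → (q, ε, $)
All input consumed in state q with stack $.

$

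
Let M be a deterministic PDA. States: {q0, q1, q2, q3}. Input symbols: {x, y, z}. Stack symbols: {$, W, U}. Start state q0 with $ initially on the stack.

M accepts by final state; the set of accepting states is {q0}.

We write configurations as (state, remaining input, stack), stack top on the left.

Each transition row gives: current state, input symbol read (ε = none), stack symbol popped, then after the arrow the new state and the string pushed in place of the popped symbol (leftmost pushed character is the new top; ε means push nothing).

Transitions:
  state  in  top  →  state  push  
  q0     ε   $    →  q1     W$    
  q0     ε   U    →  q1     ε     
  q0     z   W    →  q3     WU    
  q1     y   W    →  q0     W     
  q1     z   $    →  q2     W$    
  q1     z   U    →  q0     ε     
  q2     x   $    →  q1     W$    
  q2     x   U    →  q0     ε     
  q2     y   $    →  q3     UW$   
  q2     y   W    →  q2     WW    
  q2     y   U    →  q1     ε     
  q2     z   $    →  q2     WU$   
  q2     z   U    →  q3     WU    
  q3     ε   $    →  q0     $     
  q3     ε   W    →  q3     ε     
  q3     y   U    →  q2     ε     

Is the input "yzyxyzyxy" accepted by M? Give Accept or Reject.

(q0, yzyxyzyxy, $) ⊢ (q1, yzyxyzyxy, W$) ⊢ (q0, zyxyzyxy, W$) ⊢ (q3, yxyzyxy, WU$) ⊢ (q3, yxyzyxy, U$) ⊢ (q2, xyzyxy, $) ⊢ (q1, yzyxy, W$) ⊢ (q0, zyxy, W$) ⊢ (q3, yxy, WU$) ⊢ (q3, yxy, U$) ⊢ (q2, xy, $) ⊢ (q1, y, W$) ⊢ (q0, ε, W$)
All input consumed; state q0 ∈ F.

Accept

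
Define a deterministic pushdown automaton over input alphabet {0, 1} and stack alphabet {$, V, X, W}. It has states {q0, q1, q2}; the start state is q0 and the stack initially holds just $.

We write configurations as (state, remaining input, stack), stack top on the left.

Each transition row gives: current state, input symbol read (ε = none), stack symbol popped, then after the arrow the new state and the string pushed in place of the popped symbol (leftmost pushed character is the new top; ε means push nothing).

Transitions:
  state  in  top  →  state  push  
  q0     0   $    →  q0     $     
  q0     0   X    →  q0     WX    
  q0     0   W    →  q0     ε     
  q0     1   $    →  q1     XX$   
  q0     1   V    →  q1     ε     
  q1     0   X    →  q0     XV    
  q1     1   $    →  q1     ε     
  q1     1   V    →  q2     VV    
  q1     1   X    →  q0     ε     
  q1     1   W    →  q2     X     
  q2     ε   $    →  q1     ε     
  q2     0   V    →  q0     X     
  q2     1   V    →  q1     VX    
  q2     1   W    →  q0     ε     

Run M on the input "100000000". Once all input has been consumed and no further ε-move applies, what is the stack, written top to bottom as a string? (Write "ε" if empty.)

(q0, 100000000, $)
  read 1, top $: go to q1, push XX$ → (q1, 00000000, XX$)
  read 0, top X: go to q0, push XV → (q0, 0000000, XVX$)
  read 0, top X: go to q0, push WX → (q0, 000000, WXVX$)
  read 0, top W: go to q0, push ε → (q0, 00000, XVX$)
  read 0, top X: go to q0, push WX → (q0, 0000, WXVX$)
  read 0, top W: go to q0, push ε → (q0, 000, XVX$)
  read 0, top X: go to q0, push WX → (q0, 00, WXVX$)
  read 0, top W: go to q0, push ε → (q0, 0, XVX$)
  read 0, top X: go to q0, push WX → (q0, ε, WXVX$)
All input consumed in state q0 with stack WXVX$.

WXVX$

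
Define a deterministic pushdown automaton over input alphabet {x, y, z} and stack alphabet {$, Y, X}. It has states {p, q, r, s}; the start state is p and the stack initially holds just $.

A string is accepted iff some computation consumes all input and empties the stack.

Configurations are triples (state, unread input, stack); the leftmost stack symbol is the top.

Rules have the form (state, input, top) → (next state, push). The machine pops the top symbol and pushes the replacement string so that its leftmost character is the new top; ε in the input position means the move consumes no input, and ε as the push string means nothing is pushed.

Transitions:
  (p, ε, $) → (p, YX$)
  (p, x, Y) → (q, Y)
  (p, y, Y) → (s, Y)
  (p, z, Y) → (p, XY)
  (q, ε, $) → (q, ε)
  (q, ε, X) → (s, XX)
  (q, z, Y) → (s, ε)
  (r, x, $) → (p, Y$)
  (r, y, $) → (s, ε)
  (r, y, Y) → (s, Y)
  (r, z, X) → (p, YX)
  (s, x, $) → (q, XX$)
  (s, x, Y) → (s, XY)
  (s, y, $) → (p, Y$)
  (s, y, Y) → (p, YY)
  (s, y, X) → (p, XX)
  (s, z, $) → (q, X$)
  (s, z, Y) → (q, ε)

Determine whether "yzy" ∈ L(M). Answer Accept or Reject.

(p, yzy, $)
  ε-move, top $: go to p, push YX$ → (p, yzy, YX$)
  read y, top Y: go to s, push Y → (s, zy, YX$)
  read z, top Y: go to q, push ε → (q, y, X$)
  ε-move, top X: go to s, push XX → (s, y, XX$)
  read y, top X: go to p, push XX → (p, ε, XXX$)
All input consumed; stack is XXX$, not empty, and no further ε-move applies.

Reject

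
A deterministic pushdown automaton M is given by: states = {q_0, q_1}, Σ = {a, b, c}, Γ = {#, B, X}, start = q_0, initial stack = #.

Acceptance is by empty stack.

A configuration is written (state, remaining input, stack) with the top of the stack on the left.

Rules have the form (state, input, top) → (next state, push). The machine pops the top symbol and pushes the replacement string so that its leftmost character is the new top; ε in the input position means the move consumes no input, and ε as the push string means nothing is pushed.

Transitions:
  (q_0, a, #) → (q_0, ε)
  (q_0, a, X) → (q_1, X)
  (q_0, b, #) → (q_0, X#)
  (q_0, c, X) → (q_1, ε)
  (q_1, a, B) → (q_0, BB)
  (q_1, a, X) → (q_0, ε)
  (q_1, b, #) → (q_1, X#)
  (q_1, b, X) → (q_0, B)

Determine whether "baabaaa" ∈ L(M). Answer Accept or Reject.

(q_0, baabaaa, #)
  read b, top #: go to q_0, push X# → (q_0, aabaaa, X#)
  read a, top X: go to q_1, push X → (q_1, abaaa, X#)
  read a, top X: go to q_0, push ε → (q_0, baaa, #)
  read b, top #: go to q_0, push X# → (q_0, aaa, X#)
  read a, top X: go to q_1, push X → (q_1, aa, X#)
  read a, top X: go to q_0, push ε → (q_0, a, #)
  read a, top #: go to q_0, push ε → (q_0, ε, ε)
All input consumed and the stack is empty.

Accept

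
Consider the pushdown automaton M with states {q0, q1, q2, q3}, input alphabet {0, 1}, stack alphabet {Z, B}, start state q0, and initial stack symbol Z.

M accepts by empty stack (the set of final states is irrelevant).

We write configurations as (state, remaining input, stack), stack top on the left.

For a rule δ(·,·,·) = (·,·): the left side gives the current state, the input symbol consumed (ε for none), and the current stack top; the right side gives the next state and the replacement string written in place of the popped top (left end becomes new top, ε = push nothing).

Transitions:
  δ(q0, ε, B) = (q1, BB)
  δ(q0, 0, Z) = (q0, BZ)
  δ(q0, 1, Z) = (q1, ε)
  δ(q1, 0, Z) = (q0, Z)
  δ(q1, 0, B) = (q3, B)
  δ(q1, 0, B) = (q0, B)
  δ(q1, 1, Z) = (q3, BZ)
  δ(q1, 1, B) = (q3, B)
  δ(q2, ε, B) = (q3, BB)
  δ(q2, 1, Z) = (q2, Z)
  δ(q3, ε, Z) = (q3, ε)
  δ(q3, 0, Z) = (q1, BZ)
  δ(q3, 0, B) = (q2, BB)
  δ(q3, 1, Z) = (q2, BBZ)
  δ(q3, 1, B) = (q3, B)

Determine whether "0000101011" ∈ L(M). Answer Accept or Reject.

No computation consumes all input and empties the stack.

Reject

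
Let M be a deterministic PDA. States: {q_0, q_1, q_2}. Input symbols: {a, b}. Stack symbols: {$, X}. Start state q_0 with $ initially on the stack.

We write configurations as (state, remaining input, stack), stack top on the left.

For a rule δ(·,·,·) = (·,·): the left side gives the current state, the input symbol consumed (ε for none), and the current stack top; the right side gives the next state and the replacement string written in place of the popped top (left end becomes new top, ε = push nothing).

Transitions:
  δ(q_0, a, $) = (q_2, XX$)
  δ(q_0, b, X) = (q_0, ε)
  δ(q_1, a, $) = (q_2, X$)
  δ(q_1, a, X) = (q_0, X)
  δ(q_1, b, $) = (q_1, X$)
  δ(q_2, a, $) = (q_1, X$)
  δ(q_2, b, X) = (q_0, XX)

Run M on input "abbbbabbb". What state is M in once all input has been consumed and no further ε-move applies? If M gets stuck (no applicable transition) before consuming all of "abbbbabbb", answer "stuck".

(q_0, abbbbabbb, $)
  read a, top $: go to q_2, push XX$ → (q_2, bbbbabbb, XX$)
  read b, top X: go to q_0, push XX → (q_0, bbbabbb, XXX$)
  read b, top X: go to q_0, push ε → (q_0, bbabbb, XX$)
  read b, top X: go to q_0, push ε → (q_0, babbb, X$)
  read b, top X: go to q_0, push ε → (q_0, abbb, $)
  read a, top $: go to q_2, push XX$ → (q_2, bbb, XX$)
  read b, top X: go to q_0, push XX → (q_0, bb, XXX$)
  read b, top X: go to q_0, push ε → (q_0, b, XX$)
  read b, top X: go to q_0, push ε → (q_0, ε, X$)
All input consumed; M is in state q_0.

q_0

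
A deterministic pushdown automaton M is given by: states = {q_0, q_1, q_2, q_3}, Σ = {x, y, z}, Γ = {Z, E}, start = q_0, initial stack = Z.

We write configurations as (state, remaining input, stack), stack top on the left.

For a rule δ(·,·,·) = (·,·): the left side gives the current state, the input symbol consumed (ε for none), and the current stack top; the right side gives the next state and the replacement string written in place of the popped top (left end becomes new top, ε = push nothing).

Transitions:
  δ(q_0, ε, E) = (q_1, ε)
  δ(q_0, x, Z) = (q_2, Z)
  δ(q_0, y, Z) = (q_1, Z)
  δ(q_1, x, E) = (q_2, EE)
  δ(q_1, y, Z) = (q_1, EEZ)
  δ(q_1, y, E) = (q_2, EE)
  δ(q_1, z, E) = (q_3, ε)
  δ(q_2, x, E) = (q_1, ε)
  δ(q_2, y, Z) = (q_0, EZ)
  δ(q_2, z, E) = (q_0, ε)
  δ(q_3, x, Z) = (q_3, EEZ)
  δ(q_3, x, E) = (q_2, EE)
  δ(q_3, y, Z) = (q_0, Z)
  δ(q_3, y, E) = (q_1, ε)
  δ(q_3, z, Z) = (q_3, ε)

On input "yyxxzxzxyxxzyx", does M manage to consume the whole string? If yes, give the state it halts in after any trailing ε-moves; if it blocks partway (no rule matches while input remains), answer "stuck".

stuck

(q_0, yyxxzxzxyxxzyx, Z)
  read y, top Z: go to q_1, push Z → (q_1, yxxzxzxyxxzyx, Z)
  read y, top Z: go to q_1, push EEZ → (q_1, xxzxzxyxxzyx, EEZ)
  read x, top E: go to q_2, push EE → (q_2, xzxzxyxxzyx, EEEZ)
  read x, top E: go to q_1, push ε → (q_1, zxzxyxxzyx, EEZ)
  read z, top E: go to q_3, push ε → (q_3, xzxyxxzyx, EZ)
  read x, top E: go to q_2, push EE → (q_2, zxyxxzyx, EEZ)
  read z, top E: go to q_0, push ε → (q_0, xyxxzyx, EZ)
  ε-move, top E: go to q_1, push ε → (q_1, xyxxzyx, Z)
No transition for (q_1, x, top Z); M blocks with input xyxxzyx remaining.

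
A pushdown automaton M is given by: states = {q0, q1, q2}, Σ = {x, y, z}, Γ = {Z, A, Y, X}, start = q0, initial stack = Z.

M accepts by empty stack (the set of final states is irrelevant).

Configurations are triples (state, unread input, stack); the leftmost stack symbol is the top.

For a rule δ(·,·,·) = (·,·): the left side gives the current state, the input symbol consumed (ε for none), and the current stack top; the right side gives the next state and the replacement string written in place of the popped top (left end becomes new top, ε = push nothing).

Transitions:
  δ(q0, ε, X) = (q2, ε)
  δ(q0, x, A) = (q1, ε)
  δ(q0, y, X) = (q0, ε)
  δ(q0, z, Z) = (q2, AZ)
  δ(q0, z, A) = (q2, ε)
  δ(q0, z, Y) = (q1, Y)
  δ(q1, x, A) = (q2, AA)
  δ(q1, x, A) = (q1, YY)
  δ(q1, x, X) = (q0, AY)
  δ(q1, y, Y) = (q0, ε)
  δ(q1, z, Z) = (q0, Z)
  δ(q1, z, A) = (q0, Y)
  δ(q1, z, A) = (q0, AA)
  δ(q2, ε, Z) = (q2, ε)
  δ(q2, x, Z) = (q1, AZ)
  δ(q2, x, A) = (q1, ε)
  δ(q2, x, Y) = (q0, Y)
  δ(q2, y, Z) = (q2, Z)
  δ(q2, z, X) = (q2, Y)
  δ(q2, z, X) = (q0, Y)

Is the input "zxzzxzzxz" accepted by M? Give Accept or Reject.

Reject

No computation consumes all input and empties the stack.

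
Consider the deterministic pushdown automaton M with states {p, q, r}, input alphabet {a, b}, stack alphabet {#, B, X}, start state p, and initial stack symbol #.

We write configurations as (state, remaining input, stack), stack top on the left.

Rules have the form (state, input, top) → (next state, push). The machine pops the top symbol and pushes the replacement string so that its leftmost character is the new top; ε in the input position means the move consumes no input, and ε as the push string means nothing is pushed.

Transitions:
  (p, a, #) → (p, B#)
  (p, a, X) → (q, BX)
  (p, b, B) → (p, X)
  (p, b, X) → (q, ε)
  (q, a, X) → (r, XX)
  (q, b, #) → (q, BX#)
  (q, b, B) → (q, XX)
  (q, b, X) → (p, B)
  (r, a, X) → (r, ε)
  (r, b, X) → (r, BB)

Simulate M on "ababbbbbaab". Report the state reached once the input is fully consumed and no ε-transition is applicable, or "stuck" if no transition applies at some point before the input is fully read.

(p, ababbbbbaab, #)
  read a, top #: go to p, push B# → (p, babbbbbaab, B#)
  read b, top B: go to p, push X → (p, abbbbbaab, X#)
  read a, top X: go to q, push BX → (q, bbbbbaab, BX#)
  read b, top B: go to q, push XX → (q, bbbbaab, XXX#)
  read b, top X: go to p, push B → (p, bbbaab, BXX#)
  read b, top B: go to p, push X → (p, bbaab, XXX#)
  read b, top X: go to q, push ε → (q, baab, XX#)
  read b, top X: go to p, push B → (p, aab, BX#)
No transition for (p, a, top B); M blocks with input aab remaining.

stuck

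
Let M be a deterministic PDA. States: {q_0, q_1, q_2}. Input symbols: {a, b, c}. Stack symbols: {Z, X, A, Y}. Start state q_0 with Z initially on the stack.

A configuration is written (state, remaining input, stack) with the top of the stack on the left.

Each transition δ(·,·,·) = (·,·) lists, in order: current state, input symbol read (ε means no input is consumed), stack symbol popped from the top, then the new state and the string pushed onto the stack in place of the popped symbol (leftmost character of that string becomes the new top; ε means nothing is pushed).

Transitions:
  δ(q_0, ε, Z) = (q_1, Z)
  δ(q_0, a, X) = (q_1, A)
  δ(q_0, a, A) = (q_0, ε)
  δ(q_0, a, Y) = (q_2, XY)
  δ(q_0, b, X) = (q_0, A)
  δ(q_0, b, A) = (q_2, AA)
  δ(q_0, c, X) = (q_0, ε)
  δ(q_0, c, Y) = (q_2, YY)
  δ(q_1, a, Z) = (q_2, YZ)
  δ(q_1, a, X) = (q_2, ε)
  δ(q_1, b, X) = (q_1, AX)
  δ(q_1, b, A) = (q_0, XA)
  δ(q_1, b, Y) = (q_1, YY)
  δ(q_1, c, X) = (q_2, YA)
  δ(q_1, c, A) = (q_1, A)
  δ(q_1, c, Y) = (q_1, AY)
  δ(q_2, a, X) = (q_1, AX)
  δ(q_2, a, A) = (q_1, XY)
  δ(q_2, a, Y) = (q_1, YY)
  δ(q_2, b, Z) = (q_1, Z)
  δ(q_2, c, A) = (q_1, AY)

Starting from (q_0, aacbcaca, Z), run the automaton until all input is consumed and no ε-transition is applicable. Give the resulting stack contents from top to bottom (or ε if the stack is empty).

(q_0, aacbcaca, Z)
  ε-move, top Z: go to q_1, push Z → (q_1, aacbcaca, Z)
  read a, top Z: go to q_2, push YZ → (q_2, acbcaca, YZ)
  read a, top Y: go to q_1, push YY → (q_1, cbcaca, YYZ)
  read c, top Y: go to q_1, push AY → (q_1, bcaca, AYYZ)
  read b, top A: go to q_0, push XA → (q_0, caca, XAYYZ)
  read c, top X: go to q_0, push ε → (q_0, aca, AYYZ)
  read a, top A: go to q_0, push ε → (q_0, ca, YYZ)
  read c, top Y: go to q_2, push YY → (q_2, a, YYYZ)
  read a, top Y: go to q_1, push YY → (q_1, ε, YYYYZ)
All input consumed in state q_1 with stack YYYYZ.

YYYYZ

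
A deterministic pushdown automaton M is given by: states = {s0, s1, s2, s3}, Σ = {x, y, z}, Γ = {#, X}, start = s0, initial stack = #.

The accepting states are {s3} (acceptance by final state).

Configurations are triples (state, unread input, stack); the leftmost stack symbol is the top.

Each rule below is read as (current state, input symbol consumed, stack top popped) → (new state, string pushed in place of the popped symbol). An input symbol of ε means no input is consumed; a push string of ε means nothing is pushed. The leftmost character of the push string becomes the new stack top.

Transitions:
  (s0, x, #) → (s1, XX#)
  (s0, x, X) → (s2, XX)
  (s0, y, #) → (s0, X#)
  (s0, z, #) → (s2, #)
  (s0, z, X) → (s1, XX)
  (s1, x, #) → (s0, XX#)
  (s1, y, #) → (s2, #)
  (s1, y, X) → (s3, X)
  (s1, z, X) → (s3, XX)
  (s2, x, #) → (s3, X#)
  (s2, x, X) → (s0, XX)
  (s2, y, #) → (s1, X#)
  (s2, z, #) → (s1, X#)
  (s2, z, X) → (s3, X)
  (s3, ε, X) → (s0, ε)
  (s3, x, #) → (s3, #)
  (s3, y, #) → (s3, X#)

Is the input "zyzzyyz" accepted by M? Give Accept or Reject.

(s0, zyzzyyz, #)
  read z, top #: go to s2, push # → (s2, yzzyyz, #)
  read y, top #: go to s1, push X# → (s1, zzyyz, X#)
  read z, top X: go to s3, push XX → (s3, zyyz, XX#)
  ε-move, top X: go to s0, push ε → (s0, zyyz, X#)
  read z, top X: go to s1, push XX → (s1, yyz, XX#)
  read y, top X: go to s3, push X → (s3, yz, XX#)
  ε-move, top X: go to s0, push ε → (s0, yz, X#)
No transition applies at (s0, yz, X#); input not fully consumed.

Reject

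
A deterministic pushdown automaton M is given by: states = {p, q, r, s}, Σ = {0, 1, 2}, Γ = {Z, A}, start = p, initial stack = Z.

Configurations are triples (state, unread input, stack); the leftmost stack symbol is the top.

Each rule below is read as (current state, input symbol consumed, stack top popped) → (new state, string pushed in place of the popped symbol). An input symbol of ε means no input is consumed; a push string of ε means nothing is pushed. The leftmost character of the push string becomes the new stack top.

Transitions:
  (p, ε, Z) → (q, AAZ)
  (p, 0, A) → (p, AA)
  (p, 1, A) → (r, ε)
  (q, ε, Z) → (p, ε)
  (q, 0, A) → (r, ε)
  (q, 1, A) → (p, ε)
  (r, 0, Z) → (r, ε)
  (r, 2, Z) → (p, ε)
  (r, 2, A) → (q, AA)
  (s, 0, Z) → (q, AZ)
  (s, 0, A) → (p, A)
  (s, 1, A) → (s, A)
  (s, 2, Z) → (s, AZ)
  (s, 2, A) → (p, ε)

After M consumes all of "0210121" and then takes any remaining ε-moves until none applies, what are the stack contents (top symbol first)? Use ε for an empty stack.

AZ

(p, 0210121, Z)
  ε-move, top Z: go to q, push AAZ → (q, 0210121, AAZ)
  read 0, top A: go to r, push ε → (r, 210121, AZ)
  read 2, top A: go to q, push AA → (q, 10121, AAZ)
  read 1, top A: go to p, push ε → (p, 0121, AZ)
  read 0, top A: go to p, push AA → (p, 121, AAZ)
  read 1, top A: go to r, push ε → (r, 21, AZ)
  read 2, top A: go to q, push AA → (q, 1, AAZ)
  read 1, top A: go to p, push ε → (p, ε, AZ)
All input consumed in state p with stack AZ.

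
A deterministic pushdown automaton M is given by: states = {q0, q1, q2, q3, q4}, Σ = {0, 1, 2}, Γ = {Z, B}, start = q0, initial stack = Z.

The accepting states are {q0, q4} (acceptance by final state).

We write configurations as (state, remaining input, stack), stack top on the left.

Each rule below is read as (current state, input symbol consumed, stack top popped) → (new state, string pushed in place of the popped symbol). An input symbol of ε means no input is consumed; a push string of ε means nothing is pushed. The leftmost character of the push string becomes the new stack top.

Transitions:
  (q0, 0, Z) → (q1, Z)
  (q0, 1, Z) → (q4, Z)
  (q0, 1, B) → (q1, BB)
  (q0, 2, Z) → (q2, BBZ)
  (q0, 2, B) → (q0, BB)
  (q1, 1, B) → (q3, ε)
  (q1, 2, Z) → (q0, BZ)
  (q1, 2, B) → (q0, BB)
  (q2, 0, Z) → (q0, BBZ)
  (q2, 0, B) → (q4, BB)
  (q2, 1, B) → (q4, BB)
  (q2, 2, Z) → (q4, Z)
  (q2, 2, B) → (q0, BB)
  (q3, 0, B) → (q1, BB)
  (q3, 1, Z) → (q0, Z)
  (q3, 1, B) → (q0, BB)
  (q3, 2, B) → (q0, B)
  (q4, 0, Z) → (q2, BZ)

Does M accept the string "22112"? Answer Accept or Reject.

(q0, 22112, Z) ⊢ (q2, 2112, BBZ) ⊢ (q0, 112, BBBZ) ⊢ (q1, 12, BBBBZ) ⊢ (q3, 2, BBBZ) ⊢ (q0, ε, BBBZ)
All input consumed; state q0 ∈ F.

Accept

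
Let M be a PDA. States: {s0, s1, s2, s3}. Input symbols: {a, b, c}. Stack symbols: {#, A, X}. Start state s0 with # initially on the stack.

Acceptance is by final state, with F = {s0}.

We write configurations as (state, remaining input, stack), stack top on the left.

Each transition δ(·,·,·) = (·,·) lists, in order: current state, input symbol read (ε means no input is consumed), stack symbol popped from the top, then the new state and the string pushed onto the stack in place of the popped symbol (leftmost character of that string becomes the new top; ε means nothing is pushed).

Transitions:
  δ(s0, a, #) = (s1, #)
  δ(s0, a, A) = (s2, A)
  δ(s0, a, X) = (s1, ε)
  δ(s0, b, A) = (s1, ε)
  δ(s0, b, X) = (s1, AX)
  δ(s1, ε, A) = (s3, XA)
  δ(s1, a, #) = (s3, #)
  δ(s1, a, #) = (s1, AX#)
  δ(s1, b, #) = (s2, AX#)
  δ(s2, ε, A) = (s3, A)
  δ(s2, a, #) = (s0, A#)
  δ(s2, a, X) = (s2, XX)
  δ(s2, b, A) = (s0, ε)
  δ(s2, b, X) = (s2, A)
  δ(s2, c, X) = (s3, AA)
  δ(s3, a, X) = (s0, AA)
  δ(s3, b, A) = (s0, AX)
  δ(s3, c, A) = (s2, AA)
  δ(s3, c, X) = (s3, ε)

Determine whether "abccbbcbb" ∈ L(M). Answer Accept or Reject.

No computation consumes all input and reaches a final state.

Reject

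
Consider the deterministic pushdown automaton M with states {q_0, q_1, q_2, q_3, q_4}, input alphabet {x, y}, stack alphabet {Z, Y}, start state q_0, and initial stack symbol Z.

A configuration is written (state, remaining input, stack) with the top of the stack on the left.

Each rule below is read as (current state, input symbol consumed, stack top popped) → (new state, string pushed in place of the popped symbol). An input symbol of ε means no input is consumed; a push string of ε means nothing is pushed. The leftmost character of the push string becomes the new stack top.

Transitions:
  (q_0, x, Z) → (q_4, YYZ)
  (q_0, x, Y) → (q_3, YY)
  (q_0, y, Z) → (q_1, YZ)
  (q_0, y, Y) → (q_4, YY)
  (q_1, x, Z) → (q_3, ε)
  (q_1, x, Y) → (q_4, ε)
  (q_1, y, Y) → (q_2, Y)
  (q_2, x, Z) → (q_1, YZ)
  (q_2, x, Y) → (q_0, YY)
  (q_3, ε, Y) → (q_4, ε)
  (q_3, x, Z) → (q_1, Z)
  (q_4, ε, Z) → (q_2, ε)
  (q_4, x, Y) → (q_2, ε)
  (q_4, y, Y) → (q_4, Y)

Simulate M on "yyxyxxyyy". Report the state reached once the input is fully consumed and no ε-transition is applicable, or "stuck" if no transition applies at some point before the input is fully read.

(q_0, yyxyxxyyy, Z)
  read y, top Z: go to q_1, push YZ → (q_1, yxyxxyyy, YZ)
  read y, top Y: go to q_2, push Y → (q_2, xyxxyyy, YZ)
  read x, top Y: go to q_0, push YY → (q_0, yxxyyy, YYZ)
  read y, top Y: go to q_4, push YY → (q_4, xxyyy, YYYZ)
  read x, top Y: go to q_2, push ε → (q_2, xyyy, YYZ)
  read x, top Y: go to q_0, push YY → (q_0, yyy, YYYZ)
  read y, top Y: go to q_4, push YY → (q_4, yy, YYYYZ)
  read y, top Y: go to q_4, push Y → (q_4, y, YYYYZ)
  read y, top Y: go to q_4, push Y → (q_4, ε, YYYYZ)
All input consumed; M is in state q_4.

q_4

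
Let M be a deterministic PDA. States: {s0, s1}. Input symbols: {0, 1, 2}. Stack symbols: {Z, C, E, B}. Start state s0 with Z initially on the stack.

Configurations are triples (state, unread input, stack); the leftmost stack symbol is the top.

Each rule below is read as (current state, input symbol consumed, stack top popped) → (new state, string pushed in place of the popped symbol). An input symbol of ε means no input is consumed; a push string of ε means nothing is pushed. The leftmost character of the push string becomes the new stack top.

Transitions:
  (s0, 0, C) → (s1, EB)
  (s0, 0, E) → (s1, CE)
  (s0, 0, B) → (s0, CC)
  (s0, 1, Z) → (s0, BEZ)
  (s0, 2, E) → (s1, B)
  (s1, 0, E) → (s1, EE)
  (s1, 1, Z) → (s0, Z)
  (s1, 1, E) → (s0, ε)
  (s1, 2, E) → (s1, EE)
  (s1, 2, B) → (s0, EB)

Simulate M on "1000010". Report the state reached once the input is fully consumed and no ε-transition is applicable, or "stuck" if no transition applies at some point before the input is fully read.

(s0, 1000010, Z) ⊢ (s0, 000010, BEZ) ⊢ (s0, 00010, CCEZ) ⊢ (s1, 0010, EBCEZ) ⊢ (s1, 010, EEBCEZ) ⊢ (s1, 10, EEEBCEZ) ⊢ (s0, 0, EEBCEZ) ⊢ (s1, ε, CEEBCEZ)
All input consumed; M is in state s1.

s1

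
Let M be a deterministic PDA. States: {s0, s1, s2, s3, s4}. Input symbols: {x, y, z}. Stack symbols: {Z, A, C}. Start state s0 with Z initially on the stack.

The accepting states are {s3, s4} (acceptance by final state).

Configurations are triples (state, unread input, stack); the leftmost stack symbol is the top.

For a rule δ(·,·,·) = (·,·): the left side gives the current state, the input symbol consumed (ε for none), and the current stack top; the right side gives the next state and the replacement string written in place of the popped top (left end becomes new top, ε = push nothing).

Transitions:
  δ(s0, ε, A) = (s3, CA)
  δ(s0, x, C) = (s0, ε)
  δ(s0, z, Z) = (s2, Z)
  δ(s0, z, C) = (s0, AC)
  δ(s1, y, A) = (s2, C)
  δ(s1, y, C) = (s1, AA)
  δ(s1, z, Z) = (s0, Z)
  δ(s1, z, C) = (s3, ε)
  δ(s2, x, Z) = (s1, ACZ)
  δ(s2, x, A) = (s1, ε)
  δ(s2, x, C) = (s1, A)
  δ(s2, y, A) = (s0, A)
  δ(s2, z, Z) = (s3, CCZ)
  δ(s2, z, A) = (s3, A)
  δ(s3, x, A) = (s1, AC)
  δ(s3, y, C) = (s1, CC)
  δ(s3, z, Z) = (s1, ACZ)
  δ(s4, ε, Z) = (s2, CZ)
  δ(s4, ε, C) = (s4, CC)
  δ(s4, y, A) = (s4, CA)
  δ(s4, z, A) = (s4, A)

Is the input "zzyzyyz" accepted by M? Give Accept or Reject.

Reject

(s0, zzyzyyz, Z)
  read z, top Z: go to s2, push Z → (s2, zyzyyz, Z)
  read z, top Z: go to s3, push CCZ → (s3, yzyyz, CCZ)
  read y, top C: go to s1, push CC → (s1, zyyz, CCCZ)
  read z, top C: go to s3, push ε → (s3, yyz, CCZ)
  read y, top C: go to s1, push CC → (s1, yz, CCCZ)
  read y, top C: go to s1, push AA → (s1, z, AACCZ)
No transition applies at (s1, z, AACCZ); input not fully consumed.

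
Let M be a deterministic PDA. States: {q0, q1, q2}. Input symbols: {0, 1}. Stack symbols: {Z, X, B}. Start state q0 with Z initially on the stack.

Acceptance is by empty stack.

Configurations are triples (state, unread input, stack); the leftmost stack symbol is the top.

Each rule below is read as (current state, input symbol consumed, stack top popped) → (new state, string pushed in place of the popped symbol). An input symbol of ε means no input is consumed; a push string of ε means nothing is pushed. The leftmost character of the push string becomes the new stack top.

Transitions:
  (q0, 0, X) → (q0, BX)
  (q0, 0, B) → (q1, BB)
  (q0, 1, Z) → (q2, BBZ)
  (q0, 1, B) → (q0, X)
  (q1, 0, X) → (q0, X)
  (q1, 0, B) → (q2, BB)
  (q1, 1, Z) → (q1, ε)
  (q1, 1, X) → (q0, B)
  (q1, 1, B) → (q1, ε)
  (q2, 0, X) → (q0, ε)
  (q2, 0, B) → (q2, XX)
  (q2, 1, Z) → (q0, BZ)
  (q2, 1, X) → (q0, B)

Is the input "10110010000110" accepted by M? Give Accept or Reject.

Reject

(q0, 10110010000110, Z)
  read 1, top Z: go to q2, push BBZ → (q2, 0110010000110, BBZ)
  read 0, top B: go to q2, push XX → (q2, 110010000110, XXBZ)
  read 1, top X: go to q0, push B → (q0, 10010000110, BXBZ)
  read 1, top B: go to q0, push X → (q0, 0010000110, XXBZ)
  read 0, top X: go to q0, push BX → (q0, 010000110, BXXBZ)
  read 0, top B: go to q1, push BB → (q1, 10000110, BBXXBZ)
  read 1, top B: go to q1, push ε → (q1, 0000110, BXXBZ)
  read 0, top B: go to q2, push BB → (q2, 000110, BBXXBZ)
  read 0, top B: go to q2, push XX → (q2, 00110, XXBXXBZ)
  read 0, top X: go to q0, push ε → (q0, 0110, XBXXBZ)
  read 0, top X: go to q0, push BX → (q0, 110, BXBXXBZ)
  read 1, top B: go to q0, push X → (q0, 10, XXBXXBZ)
No transition applies at (q0, 10, XXBXXBZ); input not fully consumed.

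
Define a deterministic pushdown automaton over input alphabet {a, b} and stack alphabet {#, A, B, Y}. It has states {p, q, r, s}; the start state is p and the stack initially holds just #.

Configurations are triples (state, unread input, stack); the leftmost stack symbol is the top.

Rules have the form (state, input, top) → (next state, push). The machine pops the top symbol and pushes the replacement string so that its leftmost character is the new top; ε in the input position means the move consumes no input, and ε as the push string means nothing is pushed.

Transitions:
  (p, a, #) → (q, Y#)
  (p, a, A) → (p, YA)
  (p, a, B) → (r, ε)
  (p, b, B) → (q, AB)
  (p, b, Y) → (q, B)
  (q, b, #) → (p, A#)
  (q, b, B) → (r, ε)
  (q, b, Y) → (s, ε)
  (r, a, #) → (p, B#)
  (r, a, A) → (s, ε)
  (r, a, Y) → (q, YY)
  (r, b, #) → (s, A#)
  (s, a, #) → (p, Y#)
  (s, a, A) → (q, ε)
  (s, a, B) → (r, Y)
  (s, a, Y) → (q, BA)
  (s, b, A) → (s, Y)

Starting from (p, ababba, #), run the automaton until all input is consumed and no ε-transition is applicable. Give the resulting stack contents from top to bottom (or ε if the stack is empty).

(p, ababba, #)
  read a, top #: go to q, push Y# → (q, babba, Y#)
  read b, top Y: go to s, push ε → (s, abba, #)
  read a, top #: go to p, push Y# → (p, bba, Y#)
  read b, top Y: go to q, push B → (q, ba, B#)
  read b, top B: go to r, push ε → (r, a, #)
  read a, top #: go to p, push B# → (p, ε, B#)
All input consumed in state p with stack B#.

B#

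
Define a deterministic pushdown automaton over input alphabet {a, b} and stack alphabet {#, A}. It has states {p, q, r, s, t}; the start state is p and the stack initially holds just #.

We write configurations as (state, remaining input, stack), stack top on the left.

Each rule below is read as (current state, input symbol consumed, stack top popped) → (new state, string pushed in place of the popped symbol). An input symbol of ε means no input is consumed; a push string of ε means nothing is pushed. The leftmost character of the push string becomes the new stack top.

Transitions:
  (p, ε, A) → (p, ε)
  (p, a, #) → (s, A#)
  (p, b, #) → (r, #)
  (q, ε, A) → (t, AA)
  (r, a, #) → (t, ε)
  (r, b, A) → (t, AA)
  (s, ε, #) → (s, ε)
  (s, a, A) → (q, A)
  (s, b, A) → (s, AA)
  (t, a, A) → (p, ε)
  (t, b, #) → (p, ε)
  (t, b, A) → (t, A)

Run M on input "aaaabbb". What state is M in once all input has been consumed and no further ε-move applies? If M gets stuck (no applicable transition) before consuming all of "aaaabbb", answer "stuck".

s

(p, aaaabbb, #) ⊢ (s, aaabbb, A#) ⊢ (q, aabbb, A#) ⊢ (t, aabbb, AA#) ⊢ (p, abbb, A#) ⊢ (p, abbb, #) ⊢ (s, bbb, A#) ⊢ (s, bb, AA#) ⊢ (s, b, AAA#) ⊢ (s, ε, AAAA#)
All input consumed; M is in state s.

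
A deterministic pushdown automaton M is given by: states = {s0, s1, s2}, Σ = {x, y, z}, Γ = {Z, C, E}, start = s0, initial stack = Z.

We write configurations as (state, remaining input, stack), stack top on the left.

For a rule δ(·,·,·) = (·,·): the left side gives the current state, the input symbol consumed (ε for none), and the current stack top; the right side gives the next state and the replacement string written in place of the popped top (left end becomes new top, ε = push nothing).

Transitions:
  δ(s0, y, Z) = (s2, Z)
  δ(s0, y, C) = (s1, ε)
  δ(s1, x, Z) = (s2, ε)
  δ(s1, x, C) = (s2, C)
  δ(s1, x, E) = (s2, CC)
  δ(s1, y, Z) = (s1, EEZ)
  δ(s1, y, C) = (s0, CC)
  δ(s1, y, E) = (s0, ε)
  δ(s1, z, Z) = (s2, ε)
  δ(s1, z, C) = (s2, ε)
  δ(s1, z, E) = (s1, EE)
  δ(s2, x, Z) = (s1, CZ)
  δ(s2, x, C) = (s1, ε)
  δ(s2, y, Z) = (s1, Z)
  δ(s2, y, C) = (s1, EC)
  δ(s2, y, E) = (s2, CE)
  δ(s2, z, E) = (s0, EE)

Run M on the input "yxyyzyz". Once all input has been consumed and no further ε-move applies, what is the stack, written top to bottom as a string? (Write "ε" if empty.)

(s0, yxyyzyz, Z)
  read y, top Z: go to s2, push Z → (s2, xyyzyz, Z)
  read x, top Z: go to s1, push CZ → (s1, yyzyz, CZ)
  read y, top C: go to s0, push CC → (s0, yzyz, CCZ)
  read y, top C: go to s1, push ε → (s1, zyz, CZ)
  read z, top C: go to s2, push ε → (s2, yz, Z)
  read y, top Z: go to s1, push Z → (s1, z, Z)
  read z, top Z: go to s2, push ε → (s2, ε, ε)
All input consumed in state s2 with stack ε.

ε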